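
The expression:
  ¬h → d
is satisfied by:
  {d: True, h: True}
  {d: True, h: False}
  {h: True, d: False}


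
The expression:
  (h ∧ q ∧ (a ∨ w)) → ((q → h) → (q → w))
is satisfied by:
  {w: True, h: False, q: False, a: False}
  {a: False, h: False, w: False, q: False}
  {a: True, w: True, h: False, q: False}
  {a: True, h: False, w: False, q: False}
  {q: True, w: True, a: False, h: False}
  {q: True, a: False, h: False, w: False}
  {q: True, a: True, w: True, h: False}
  {q: True, a: True, h: False, w: False}
  {w: True, h: True, q: False, a: False}
  {h: True, q: False, w: False, a: False}
  {a: True, h: True, w: True, q: False}
  {a: True, h: True, q: False, w: False}
  {w: True, h: True, q: True, a: False}
  {h: True, q: True, a: False, w: False}
  {a: True, h: True, q: True, w: True}


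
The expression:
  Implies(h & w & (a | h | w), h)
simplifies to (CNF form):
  True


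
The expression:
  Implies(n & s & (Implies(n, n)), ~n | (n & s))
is always true.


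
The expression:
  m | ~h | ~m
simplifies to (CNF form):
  True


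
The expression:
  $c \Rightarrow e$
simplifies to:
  $e \vee \neg c$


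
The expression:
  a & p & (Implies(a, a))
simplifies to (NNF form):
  a & p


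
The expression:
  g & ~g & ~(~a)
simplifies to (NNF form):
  False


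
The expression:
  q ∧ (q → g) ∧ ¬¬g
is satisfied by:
  {g: True, q: True}


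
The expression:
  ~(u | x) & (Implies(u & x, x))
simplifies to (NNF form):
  ~u & ~x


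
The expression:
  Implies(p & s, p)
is always true.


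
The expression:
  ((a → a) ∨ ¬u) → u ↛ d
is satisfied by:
  {u: True, d: False}


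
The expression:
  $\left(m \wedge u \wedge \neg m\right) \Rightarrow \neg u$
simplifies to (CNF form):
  $\text{True}$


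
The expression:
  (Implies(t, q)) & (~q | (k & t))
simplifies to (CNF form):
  (k | ~t) & (q | ~t) & (t | ~q)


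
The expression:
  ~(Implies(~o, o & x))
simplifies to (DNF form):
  ~o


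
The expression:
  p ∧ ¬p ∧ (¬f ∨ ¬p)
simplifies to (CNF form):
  False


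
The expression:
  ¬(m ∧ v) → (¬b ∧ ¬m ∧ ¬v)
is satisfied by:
  {m: True, v: True, b: False}
  {m: True, v: True, b: True}
  {b: False, m: False, v: False}


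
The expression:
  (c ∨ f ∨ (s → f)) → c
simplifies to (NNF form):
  c ∨ (s ∧ ¬f)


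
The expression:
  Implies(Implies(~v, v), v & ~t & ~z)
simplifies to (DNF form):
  ~v | (~t & ~z)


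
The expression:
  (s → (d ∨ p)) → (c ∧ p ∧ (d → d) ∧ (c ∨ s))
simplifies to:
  (c ∨ ¬p) ∧ (p ∨ s) ∧ (p ∨ ¬d)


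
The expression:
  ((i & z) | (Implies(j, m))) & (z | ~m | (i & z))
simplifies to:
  (i & z) | (m & z) | (~j & ~m)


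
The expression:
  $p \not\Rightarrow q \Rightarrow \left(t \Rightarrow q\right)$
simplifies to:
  $q \vee \neg p \vee \neg t$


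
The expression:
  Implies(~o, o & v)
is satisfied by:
  {o: True}


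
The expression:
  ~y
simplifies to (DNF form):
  ~y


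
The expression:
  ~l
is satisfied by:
  {l: False}


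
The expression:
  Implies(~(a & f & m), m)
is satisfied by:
  {m: True}


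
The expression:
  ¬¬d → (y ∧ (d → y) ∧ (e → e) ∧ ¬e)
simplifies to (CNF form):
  (y ∨ ¬d) ∧ (¬d ∨ ¬e)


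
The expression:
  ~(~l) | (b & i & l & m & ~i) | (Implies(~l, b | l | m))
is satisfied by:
  {b: True, m: True, l: True}
  {b: True, m: True, l: False}
  {b: True, l: True, m: False}
  {b: True, l: False, m: False}
  {m: True, l: True, b: False}
  {m: True, l: False, b: False}
  {l: True, m: False, b: False}


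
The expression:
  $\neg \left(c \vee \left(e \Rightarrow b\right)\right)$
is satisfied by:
  {e: True, b: False, c: False}


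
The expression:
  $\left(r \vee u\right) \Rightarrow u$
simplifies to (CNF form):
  $u \vee \neg r$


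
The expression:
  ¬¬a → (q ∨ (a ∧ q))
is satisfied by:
  {q: True, a: False}
  {a: False, q: False}
  {a: True, q: True}


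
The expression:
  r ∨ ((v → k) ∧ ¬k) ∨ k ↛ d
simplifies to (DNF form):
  r ∨ (k ∧ ¬d) ∨ (¬k ∧ ¬v)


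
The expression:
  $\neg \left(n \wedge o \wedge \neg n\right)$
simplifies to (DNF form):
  $\text{True}$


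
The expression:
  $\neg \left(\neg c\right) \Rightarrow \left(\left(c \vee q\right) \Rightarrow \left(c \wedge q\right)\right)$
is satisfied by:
  {q: True, c: False}
  {c: False, q: False}
  {c: True, q: True}


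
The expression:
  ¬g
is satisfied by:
  {g: False}


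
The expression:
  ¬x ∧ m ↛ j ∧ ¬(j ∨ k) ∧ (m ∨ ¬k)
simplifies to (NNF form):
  m ∧ ¬j ∧ ¬k ∧ ¬x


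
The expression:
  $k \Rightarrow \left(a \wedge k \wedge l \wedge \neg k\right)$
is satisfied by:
  {k: False}


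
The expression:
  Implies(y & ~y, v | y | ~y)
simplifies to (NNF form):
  True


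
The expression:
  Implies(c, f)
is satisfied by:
  {f: True, c: False}
  {c: False, f: False}
  {c: True, f: True}


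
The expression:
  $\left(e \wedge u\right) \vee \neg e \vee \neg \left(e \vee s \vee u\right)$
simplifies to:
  $u \vee \neg e$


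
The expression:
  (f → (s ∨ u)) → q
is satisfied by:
  {q: True, f: True, s: False, u: False}
  {q: True, s: False, f: False, u: False}
  {q: True, u: True, f: True, s: False}
  {q: True, u: True, s: False, f: False}
  {q: True, f: True, s: True, u: False}
  {q: True, s: True, f: False, u: False}
  {q: True, u: True, s: True, f: True}
  {q: True, u: True, s: True, f: False}
  {f: True, u: False, s: False, q: False}


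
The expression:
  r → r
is always true.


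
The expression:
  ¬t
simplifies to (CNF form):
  ¬t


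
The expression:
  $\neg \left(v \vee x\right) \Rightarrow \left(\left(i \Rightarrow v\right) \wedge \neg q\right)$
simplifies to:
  $v \vee x \vee \left(\neg i \wedge \neg q\right)$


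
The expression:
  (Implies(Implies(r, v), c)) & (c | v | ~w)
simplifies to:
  c | (r & ~v & ~w)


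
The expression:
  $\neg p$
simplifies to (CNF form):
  $\neg p$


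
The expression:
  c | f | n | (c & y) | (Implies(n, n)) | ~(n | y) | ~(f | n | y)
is always true.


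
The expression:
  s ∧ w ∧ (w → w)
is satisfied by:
  {w: True, s: True}


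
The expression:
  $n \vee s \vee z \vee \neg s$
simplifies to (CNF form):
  $\text{True}$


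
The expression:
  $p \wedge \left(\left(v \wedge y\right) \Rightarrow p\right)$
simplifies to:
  $p$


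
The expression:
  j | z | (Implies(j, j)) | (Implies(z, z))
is always true.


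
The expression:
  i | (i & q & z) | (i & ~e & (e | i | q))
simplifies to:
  i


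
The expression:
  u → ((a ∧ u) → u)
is always true.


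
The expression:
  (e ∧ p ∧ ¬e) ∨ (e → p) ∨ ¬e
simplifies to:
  p ∨ ¬e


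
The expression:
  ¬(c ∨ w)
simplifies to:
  ¬c ∧ ¬w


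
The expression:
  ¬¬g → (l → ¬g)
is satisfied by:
  {l: False, g: False}
  {g: True, l: False}
  {l: True, g: False}


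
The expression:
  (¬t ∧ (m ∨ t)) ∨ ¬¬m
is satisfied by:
  {m: True}


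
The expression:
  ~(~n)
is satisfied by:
  {n: True}


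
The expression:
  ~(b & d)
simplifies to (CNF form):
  ~b | ~d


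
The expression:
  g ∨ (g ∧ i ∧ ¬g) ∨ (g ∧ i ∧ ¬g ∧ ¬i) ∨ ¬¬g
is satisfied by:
  {g: True}


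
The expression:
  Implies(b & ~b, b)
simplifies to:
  True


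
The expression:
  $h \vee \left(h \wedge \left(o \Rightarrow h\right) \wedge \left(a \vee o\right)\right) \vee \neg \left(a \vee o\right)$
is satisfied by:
  {h: True, a: False, o: False}
  {o: True, h: True, a: False}
  {h: True, a: True, o: False}
  {o: True, h: True, a: True}
  {o: False, a: False, h: False}


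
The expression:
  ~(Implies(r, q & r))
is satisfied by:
  {r: True, q: False}


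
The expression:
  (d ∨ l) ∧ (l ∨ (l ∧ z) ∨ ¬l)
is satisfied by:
  {d: True, l: True}
  {d: True, l: False}
  {l: True, d: False}


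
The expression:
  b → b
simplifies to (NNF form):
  True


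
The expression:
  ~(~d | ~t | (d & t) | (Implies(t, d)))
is never true.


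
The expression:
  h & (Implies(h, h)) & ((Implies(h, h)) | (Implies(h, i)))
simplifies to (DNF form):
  h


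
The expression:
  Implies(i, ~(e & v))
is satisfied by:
  {v: False, i: False, e: False}
  {e: True, v: False, i: False}
  {i: True, v: False, e: False}
  {e: True, i: True, v: False}
  {v: True, e: False, i: False}
  {e: True, v: True, i: False}
  {i: True, v: True, e: False}


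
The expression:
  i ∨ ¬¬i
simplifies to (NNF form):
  i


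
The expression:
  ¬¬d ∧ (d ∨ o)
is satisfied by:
  {d: True}


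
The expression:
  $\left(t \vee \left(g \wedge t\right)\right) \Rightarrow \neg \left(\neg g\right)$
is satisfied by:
  {g: True, t: False}
  {t: False, g: False}
  {t: True, g: True}


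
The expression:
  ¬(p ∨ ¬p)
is never true.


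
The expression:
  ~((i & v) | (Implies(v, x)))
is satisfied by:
  {v: True, i: False, x: False}


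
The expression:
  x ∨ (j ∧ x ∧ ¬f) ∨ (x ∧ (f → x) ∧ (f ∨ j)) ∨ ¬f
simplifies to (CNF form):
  x ∨ ¬f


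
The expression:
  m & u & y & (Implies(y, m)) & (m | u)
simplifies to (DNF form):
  m & u & y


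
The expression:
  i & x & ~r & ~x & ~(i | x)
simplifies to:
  False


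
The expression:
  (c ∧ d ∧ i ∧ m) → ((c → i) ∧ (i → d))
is always true.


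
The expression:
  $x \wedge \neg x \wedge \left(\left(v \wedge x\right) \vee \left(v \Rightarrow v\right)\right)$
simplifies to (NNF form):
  $\text{False}$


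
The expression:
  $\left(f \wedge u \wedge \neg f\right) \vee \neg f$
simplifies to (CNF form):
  $\neg f$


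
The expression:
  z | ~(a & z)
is always true.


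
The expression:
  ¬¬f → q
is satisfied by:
  {q: True, f: False}
  {f: False, q: False}
  {f: True, q: True}


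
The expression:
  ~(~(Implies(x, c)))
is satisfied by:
  {c: True, x: False}
  {x: False, c: False}
  {x: True, c: True}


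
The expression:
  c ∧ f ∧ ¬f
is never true.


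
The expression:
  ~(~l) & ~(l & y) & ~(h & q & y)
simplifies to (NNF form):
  l & ~y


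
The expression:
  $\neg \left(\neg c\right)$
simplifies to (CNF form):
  $c$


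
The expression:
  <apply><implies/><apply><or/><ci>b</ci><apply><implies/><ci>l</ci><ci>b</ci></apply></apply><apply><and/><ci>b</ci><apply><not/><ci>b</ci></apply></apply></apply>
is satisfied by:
  {l: True, b: False}


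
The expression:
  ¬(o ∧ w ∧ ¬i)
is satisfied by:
  {i: True, w: False, o: False}
  {w: False, o: False, i: False}
  {i: True, o: True, w: False}
  {o: True, w: False, i: False}
  {i: True, w: True, o: False}
  {w: True, i: False, o: False}
  {i: True, o: True, w: True}


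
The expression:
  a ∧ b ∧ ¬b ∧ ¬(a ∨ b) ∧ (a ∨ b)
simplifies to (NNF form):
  False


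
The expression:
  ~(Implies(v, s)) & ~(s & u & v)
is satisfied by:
  {v: True, s: False}


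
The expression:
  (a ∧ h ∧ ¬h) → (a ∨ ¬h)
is always true.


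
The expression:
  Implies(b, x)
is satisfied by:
  {x: True, b: False}
  {b: False, x: False}
  {b: True, x: True}


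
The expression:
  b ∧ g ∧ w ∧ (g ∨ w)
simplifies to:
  b ∧ g ∧ w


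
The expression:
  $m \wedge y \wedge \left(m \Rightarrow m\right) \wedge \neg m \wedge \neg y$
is never true.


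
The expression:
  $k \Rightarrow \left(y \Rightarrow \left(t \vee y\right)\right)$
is always true.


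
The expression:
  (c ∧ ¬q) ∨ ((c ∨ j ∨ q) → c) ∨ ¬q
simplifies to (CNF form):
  c ∨ ¬q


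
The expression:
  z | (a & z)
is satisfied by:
  {z: True}


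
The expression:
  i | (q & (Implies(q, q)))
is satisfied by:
  {i: True, q: True}
  {i: True, q: False}
  {q: True, i: False}


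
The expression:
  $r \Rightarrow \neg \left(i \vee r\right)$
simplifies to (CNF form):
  $\neg r$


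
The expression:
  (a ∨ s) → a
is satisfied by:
  {a: True, s: False}
  {s: False, a: False}
  {s: True, a: True}


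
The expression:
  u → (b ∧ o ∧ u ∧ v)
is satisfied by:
  {o: True, b: True, v: True, u: False}
  {o: True, b: True, v: False, u: False}
  {o: True, v: True, b: False, u: False}
  {o: True, v: False, b: False, u: False}
  {b: True, v: True, o: False, u: False}
  {b: True, o: False, v: False, u: False}
  {b: False, v: True, o: False, u: False}
  {b: False, o: False, v: False, u: False}
  {o: True, u: True, b: True, v: True}


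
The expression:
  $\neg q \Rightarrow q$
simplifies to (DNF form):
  $q$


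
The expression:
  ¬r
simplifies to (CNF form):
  ¬r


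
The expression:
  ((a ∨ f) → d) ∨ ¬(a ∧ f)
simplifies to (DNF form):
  d ∨ ¬a ∨ ¬f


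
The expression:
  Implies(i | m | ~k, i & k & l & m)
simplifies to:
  k & (i | ~m) & (l | ~m) & (m | ~i)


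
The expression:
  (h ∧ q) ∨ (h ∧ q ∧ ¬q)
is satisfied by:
  {h: True, q: True}


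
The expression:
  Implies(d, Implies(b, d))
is always true.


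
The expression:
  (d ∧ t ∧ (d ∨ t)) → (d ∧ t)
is always true.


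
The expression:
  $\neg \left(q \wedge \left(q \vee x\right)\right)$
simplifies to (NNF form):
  $\neg q$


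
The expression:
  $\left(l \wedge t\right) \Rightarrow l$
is always true.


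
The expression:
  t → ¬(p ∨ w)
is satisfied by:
  {w: False, t: False, p: False}
  {p: True, w: False, t: False}
  {w: True, p: False, t: False}
  {p: True, w: True, t: False}
  {t: True, p: False, w: False}


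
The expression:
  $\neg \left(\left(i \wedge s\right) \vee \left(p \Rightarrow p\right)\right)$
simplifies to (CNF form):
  $\text{False}$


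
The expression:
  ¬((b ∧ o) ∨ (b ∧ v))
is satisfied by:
  {v: False, b: False, o: False}
  {o: True, v: False, b: False}
  {v: True, o: False, b: False}
  {o: True, v: True, b: False}
  {b: True, o: False, v: False}


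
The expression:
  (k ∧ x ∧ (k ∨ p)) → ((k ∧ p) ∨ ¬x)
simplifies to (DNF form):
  p ∨ ¬k ∨ ¬x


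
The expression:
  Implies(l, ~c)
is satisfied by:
  {l: False, c: False}
  {c: True, l: False}
  {l: True, c: False}


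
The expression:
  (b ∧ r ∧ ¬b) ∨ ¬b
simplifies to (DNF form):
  ¬b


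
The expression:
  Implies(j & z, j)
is always true.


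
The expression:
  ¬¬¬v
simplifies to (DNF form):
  ¬v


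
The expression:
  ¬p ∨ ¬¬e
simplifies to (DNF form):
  e ∨ ¬p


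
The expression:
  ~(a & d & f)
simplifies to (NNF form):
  ~a | ~d | ~f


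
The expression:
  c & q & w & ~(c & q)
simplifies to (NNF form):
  False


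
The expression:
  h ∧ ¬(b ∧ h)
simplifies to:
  h ∧ ¬b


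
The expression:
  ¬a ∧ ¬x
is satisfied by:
  {x: False, a: False}


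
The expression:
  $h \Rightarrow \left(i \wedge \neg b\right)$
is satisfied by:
  {i: True, h: False, b: False}
  {i: False, h: False, b: False}
  {b: True, i: True, h: False}
  {b: True, i: False, h: False}
  {h: True, i: True, b: False}


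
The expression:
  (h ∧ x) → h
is always true.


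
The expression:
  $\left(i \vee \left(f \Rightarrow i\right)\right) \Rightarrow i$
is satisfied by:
  {i: True, f: True}
  {i: True, f: False}
  {f: True, i: False}


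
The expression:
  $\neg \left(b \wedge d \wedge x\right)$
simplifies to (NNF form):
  $\neg b \vee \neg d \vee \neg x$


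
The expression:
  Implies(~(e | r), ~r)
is always true.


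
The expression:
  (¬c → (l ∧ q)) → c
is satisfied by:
  {c: True, l: False, q: False}
  {l: False, q: False, c: False}
  {c: True, q: True, l: False}
  {q: True, l: False, c: False}
  {c: True, l: True, q: False}
  {l: True, c: False, q: False}
  {c: True, q: True, l: True}


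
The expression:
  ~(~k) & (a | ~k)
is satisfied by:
  {a: True, k: True}


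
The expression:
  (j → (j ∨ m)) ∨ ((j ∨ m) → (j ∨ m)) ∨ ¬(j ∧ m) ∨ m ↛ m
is always true.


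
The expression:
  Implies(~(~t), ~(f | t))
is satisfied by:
  {t: False}


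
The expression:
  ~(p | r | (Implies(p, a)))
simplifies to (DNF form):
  False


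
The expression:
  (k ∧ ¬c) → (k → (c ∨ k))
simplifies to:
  True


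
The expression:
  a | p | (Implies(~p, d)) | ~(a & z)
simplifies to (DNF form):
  True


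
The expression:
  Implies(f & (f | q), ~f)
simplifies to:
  ~f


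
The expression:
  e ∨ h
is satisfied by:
  {e: True, h: True}
  {e: True, h: False}
  {h: True, e: False}


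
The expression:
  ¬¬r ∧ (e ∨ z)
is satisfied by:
  {r: True, z: True, e: True}
  {r: True, z: True, e: False}
  {r: True, e: True, z: False}


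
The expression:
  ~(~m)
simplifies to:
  m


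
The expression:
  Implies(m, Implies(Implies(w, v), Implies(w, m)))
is always true.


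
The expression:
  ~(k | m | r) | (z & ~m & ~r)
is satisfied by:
  {z: True, k: False, r: False, m: False}
  {m: False, k: False, z: False, r: False}
  {z: True, k: True, m: False, r: False}


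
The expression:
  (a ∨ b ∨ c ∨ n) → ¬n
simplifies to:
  ¬n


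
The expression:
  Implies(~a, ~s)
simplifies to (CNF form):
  a | ~s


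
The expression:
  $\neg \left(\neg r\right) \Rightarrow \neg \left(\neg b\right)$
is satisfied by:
  {b: True, r: False}
  {r: False, b: False}
  {r: True, b: True}


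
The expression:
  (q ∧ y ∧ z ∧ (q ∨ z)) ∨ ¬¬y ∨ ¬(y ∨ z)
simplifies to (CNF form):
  y ∨ ¬z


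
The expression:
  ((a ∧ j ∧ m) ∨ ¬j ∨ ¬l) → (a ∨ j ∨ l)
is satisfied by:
  {a: True, l: True, j: True}
  {a: True, l: True, j: False}
  {a: True, j: True, l: False}
  {a: True, j: False, l: False}
  {l: True, j: True, a: False}
  {l: True, j: False, a: False}
  {j: True, l: False, a: False}


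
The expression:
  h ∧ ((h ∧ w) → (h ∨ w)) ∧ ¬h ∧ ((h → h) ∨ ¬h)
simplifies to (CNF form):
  False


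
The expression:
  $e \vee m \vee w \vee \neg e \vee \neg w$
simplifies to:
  $\text{True}$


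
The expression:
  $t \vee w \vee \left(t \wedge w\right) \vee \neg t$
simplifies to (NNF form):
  $\text{True}$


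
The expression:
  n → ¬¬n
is always true.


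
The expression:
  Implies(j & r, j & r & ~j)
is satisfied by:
  {r: False, j: False}
  {j: True, r: False}
  {r: True, j: False}


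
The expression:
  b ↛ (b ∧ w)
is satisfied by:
  {b: True, w: False}


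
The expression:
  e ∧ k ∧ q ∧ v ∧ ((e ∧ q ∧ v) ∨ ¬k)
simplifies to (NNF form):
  e ∧ k ∧ q ∧ v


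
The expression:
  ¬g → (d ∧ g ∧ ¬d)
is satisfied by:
  {g: True}


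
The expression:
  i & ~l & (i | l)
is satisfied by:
  {i: True, l: False}


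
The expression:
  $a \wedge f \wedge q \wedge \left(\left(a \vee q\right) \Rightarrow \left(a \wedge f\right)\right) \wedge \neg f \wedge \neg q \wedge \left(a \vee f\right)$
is never true.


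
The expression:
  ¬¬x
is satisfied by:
  {x: True}


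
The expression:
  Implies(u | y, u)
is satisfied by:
  {u: True, y: False}
  {y: False, u: False}
  {y: True, u: True}


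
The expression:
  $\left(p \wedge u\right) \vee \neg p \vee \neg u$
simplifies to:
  $\text{True}$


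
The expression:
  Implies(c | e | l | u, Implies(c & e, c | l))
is always true.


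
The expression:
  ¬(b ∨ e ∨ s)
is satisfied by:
  {b: False, e: False, s: False}


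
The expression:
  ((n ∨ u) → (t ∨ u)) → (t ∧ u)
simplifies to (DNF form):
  (t ∧ u) ∨ (t ∧ ¬t) ∨ (n ∧ t ∧ u) ∨ (n ∧ t ∧ ¬t) ∨ (n ∧ u ∧ ¬u) ∨ (n ∧ ¬t ∧ ¬u) ∨ (t ∧ u ∧ ¬u) ∨ (t ∧ ¬t ∧ ¬u)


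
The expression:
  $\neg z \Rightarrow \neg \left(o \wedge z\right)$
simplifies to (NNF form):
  $\text{True}$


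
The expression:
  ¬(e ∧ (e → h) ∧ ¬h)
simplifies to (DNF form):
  True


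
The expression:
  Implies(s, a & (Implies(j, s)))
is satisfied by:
  {a: True, s: False}
  {s: False, a: False}
  {s: True, a: True}


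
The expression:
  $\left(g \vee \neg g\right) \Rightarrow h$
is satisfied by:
  {h: True}


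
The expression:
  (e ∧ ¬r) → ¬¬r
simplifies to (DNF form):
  r ∨ ¬e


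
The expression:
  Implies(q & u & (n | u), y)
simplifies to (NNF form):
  y | ~q | ~u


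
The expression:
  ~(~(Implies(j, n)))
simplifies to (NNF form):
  n | ~j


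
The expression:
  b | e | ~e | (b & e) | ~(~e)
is always true.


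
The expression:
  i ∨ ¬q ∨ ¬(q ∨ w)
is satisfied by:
  {i: True, q: False}
  {q: False, i: False}
  {q: True, i: True}


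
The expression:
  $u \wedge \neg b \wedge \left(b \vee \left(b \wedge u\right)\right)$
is never true.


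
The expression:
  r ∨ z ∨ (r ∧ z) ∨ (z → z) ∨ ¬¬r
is always true.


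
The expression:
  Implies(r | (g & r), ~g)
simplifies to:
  ~g | ~r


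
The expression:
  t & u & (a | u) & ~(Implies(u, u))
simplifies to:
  False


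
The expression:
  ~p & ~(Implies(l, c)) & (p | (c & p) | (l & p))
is never true.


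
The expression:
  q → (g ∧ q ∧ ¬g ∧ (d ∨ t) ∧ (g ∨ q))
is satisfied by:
  {q: False}


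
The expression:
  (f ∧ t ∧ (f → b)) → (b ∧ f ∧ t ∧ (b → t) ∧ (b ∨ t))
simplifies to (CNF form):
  True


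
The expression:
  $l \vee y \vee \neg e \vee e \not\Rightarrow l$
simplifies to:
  $\text{True}$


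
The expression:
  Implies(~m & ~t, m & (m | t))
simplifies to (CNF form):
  m | t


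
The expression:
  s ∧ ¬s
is never true.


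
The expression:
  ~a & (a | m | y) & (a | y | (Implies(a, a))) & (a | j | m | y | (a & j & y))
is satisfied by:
  {y: True, m: True, a: False}
  {y: True, m: False, a: False}
  {m: True, y: False, a: False}


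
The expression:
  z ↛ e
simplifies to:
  z ∧ ¬e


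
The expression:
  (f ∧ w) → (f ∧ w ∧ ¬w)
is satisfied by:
  {w: False, f: False}
  {f: True, w: False}
  {w: True, f: False}


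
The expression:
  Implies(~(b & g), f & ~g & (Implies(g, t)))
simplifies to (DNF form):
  (b & g) | (f & ~g)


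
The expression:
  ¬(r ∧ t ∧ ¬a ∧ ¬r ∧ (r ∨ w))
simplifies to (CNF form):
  True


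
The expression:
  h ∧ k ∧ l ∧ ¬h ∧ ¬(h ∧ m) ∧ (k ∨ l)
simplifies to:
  False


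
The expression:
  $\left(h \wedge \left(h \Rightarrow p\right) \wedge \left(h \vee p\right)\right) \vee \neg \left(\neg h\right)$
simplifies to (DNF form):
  $h$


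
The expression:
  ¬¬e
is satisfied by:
  {e: True}


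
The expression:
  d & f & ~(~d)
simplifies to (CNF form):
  d & f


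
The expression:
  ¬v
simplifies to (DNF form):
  ¬v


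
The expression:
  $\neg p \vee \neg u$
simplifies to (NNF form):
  $\neg p \vee \neg u$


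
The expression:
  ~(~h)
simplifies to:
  h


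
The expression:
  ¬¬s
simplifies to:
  s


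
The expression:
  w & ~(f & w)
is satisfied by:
  {w: True, f: False}


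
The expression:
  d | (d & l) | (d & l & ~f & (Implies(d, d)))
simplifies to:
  d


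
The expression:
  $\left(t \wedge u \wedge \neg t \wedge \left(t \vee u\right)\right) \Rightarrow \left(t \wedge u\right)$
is always true.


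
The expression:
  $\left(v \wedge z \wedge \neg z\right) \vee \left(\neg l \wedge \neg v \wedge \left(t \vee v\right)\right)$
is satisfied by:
  {t: True, v: False, l: False}


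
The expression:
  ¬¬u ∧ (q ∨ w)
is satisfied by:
  {q: True, w: True, u: True}
  {q: True, u: True, w: False}
  {w: True, u: True, q: False}


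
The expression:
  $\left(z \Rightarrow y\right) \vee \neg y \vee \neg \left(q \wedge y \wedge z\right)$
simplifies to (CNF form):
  $\text{True}$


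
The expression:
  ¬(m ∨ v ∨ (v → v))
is never true.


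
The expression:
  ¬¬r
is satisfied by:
  {r: True}


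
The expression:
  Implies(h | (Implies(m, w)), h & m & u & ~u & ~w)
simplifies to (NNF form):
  m & ~h & ~w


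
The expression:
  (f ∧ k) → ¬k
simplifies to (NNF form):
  ¬f ∨ ¬k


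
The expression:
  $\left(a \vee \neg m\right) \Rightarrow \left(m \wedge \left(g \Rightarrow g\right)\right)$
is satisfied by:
  {m: True}


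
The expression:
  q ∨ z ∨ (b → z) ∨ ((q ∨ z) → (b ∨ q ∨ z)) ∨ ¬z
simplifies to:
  True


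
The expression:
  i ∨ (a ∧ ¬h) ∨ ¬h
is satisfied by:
  {i: True, h: False}
  {h: False, i: False}
  {h: True, i: True}


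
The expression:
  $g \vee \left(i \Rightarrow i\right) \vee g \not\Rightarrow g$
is always true.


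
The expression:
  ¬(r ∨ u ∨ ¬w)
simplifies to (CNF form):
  w ∧ ¬r ∧ ¬u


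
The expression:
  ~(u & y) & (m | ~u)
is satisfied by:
  {m: True, y: False, u: False}
  {y: False, u: False, m: False}
  {m: True, y: True, u: False}
  {y: True, m: False, u: False}
  {u: True, m: True, y: False}


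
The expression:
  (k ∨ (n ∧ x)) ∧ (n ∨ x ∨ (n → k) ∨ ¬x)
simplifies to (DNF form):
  k ∨ (n ∧ x)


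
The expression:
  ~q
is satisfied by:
  {q: False}


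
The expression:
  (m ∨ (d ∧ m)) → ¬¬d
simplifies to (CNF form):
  d ∨ ¬m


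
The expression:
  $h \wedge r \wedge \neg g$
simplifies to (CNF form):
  $h \wedge r \wedge \neg g$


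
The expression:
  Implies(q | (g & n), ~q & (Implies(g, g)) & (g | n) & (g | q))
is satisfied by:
  {q: False}


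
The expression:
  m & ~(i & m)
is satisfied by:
  {m: True, i: False}


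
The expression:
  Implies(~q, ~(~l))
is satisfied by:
  {q: True, l: True}
  {q: True, l: False}
  {l: True, q: False}


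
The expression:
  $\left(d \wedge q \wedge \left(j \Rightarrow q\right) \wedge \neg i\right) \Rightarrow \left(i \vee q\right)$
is always true.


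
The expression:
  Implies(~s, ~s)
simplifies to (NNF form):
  True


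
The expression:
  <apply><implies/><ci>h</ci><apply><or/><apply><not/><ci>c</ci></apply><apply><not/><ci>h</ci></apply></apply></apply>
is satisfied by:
  {h: False, c: False}
  {c: True, h: False}
  {h: True, c: False}


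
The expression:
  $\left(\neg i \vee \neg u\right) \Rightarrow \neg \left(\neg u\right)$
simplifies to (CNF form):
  $u$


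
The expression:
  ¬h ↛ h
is always true.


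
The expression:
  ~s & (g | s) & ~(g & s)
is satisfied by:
  {g: True, s: False}


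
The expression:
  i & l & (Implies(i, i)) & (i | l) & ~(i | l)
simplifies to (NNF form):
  False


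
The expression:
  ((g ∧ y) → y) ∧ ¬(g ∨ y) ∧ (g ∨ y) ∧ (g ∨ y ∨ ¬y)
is never true.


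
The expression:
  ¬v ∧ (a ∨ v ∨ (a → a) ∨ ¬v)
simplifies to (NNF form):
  ¬v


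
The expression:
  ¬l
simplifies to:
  ¬l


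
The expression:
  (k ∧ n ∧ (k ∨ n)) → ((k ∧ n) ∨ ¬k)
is always true.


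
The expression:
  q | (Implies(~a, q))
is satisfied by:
  {a: True, q: True}
  {a: True, q: False}
  {q: True, a: False}


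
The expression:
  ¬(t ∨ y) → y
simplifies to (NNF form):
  t ∨ y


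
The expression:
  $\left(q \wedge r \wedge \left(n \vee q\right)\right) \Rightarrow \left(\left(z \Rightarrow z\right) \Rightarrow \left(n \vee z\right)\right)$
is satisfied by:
  {n: True, z: True, r: False, q: False}
  {n: True, r: False, q: False, z: False}
  {z: True, r: False, q: False, n: False}
  {z: False, r: False, q: False, n: False}
  {n: True, q: True, z: True, r: False}
  {n: True, q: True, z: False, r: False}
  {q: True, z: True, n: False, r: False}
  {q: True, n: False, r: False, z: False}
  {z: True, n: True, r: True, q: False}
  {n: True, r: True, z: False, q: False}
  {z: True, r: True, n: False, q: False}
  {r: True, n: False, q: False, z: False}
  {n: True, q: True, r: True, z: True}
  {n: True, q: True, r: True, z: False}
  {q: True, r: True, z: True, n: False}


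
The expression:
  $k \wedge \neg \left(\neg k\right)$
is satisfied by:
  {k: True}


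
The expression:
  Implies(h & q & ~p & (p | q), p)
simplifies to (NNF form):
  p | ~h | ~q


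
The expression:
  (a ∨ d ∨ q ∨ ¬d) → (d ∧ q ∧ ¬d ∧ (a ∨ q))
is never true.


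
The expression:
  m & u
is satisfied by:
  {m: True, u: True}


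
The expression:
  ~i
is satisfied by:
  {i: False}


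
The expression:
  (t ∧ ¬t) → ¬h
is always true.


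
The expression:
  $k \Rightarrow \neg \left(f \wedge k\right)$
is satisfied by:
  {k: False, f: False}
  {f: True, k: False}
  {k: True, f: False}


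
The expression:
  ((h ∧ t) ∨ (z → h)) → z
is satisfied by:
  {z: True}


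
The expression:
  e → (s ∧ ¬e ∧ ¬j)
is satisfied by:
  {e: False}


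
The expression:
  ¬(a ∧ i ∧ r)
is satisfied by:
  {a: False, i: False, r: False}
  {r: True, a: False, i: False}
  {i: True, a: False, r: False}
  {r: True, i: True, a: False}
  {a: True, r: False, i: False}
  {r: True, a: True, i: False}
  {i: True, a: True, r: False}


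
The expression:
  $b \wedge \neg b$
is never true.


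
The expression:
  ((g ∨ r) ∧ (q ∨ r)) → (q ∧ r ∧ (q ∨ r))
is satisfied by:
  {g: False, r: False, q: False}
  {q: True, g: False, r: False}
  {g: True, q: False, r: False}
  {r: True, q: True, g: False}
  {r: True, q: True, g: True}


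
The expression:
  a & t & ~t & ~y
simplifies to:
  False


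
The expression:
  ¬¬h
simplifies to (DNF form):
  h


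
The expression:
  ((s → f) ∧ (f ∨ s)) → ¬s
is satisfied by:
  {s: False, f: False}
  {f: True, s: False}
  {s: True, f: False}


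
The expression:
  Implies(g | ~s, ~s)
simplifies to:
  ~g | ~s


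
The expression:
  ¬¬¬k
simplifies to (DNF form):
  ¬k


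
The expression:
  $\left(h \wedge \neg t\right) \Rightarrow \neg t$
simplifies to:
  $\text{True}$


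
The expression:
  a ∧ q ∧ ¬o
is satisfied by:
  {a: True, q: True, o: False}


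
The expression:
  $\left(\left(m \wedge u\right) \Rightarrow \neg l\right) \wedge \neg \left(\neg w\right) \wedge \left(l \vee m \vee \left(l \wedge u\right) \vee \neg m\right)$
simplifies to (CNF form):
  $w \wedge \left(\neg l \vee \neg m \vee \neg u\right)$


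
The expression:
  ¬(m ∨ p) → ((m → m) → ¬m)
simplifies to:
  True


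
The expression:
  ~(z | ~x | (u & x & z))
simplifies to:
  x & ~z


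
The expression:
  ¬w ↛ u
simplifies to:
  u ∨ ¬w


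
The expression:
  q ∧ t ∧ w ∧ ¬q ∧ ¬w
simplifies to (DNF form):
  False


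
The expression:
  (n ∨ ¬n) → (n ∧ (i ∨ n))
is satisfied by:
  {n: True}


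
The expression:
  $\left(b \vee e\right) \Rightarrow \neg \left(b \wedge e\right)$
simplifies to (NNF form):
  $\neg b \vee \neg e$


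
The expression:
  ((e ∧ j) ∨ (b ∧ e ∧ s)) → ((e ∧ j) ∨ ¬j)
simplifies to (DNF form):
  True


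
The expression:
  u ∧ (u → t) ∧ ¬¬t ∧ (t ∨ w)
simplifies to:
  t ∧ u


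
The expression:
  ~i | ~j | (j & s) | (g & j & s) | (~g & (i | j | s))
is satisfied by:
  {s: True, g: False, i: False, j: False}
  {j: False, g: False, s: False, i: False}
  {j: True, s: True, g: False, i: False}
  {j: True, g: False, s: False, i: False}
  {i: True, s: True, j: False, g: False}
  {i: True, j: False, g: False, s: False}
  {i: True, j: True, s: True, g: False}
  {i: True, j: True, g: False, s: False}
  {s: True, g: True, i: False, j: False}
  {g: True, i: False, s: False, j: False}
  {j: True, g: True, s: True, i: False}
  {j: True, g: True, i: False, s: False}
  {s: True, g: True, i: True, j: False}
  {g: True, i: True, j: False, s: False}
  {j: True, g: True, i: True, s: True}


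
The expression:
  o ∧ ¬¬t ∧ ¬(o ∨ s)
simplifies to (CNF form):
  False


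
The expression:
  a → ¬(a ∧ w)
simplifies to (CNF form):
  ¬a ∨ ¬w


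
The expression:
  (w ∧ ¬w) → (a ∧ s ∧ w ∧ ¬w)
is always true.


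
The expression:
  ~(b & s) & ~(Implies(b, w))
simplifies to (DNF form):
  b & ~s & ~w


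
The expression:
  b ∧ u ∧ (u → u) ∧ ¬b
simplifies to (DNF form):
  False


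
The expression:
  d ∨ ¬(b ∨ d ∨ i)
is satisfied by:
  {d: True, i: False, b: False}
  {b: True, d: True, i: False}
  {d: True, i: True, b: False}
  {b: True, d: True, i: True}
  {b: False, i: False, d: False}


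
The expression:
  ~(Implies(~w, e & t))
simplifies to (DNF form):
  (~e & ~w) | (~t & ~w)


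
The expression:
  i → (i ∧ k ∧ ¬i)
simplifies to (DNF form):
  ¬i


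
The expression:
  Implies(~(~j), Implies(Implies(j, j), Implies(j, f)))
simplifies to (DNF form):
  f | ~j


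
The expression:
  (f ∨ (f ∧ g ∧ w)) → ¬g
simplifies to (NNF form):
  ¬f ∨ ¬g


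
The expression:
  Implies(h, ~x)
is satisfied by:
  {h: False, x: False}
  {x: True, h: False}
  {h: True, x: False}


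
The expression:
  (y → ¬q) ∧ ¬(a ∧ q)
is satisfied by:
  {y: False, q: False, a: False}
  {a: True, y: False, q: False}
  {y: True, a: False, q: False}
  {a: True, y: True, q: False}
  {q: True, a: False, y: False}


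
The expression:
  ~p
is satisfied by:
  {p: False}


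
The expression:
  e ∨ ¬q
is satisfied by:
  {e: True, q: False}
  {q: False, e: False}
  {q: True, e: True}


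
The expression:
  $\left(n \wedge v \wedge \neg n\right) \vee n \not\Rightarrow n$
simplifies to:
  $\text{False}$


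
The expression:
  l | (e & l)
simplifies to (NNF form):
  l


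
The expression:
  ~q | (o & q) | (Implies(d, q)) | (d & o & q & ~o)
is always true.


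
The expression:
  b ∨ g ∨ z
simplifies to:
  b ∨ g ∨ z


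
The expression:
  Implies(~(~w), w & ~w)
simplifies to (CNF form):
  ~w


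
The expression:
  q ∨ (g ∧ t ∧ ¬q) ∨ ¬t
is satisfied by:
  {q: True, g: True, t: False}
  {q: True, g: False, t: False}
  {g: True, q: False, t: False}
  {q: False, g: False, t: False}
  {q: True, t: True, g: True}
  {q: True, t: True, g: False}
  {t: True, g: True, q: False}


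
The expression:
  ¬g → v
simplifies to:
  g ∨ v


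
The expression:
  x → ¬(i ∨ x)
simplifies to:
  ¬x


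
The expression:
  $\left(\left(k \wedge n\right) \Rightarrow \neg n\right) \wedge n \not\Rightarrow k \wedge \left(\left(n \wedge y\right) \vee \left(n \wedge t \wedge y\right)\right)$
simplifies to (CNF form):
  $n \wedge y \wedge \neg k$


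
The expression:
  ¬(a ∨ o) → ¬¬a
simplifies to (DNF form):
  a ∨ o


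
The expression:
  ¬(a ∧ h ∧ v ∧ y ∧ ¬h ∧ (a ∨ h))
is always true.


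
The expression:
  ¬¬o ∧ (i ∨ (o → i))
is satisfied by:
  {i: True, o: True}


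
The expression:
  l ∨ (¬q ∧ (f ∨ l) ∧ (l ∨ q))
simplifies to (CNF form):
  l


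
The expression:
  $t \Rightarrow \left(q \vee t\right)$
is always true.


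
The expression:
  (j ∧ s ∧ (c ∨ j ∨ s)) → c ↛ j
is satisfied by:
  {s: False, j: False}
  {j: True, s: False}
  {s: True, j: False}


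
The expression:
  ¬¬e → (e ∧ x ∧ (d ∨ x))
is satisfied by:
  {x: True, e: False}
  {e: False, x: False}
  {e: True, x: True}


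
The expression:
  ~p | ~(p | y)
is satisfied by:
  {p: False}


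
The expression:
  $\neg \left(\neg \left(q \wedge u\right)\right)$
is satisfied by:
  {u: True, q: True}


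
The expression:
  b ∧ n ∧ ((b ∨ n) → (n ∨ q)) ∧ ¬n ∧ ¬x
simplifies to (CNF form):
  False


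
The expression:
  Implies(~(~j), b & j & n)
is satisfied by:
  {b: True, n: True, j: False}
  {b: True, n: False, j: False}
  {n: True, b: False, j: False}
  {b: False, n: False, j: False}
  {j: True, b: True, n: True}


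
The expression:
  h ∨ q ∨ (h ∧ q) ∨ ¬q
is always true.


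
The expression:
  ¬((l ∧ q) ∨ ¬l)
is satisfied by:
  {l: True, q: False}


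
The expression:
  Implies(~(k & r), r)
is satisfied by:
  {r: True}


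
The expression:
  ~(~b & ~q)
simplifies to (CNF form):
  b | q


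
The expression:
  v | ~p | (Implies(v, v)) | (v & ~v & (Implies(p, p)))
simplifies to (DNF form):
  True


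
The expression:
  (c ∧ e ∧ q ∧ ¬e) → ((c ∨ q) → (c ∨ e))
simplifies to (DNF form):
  True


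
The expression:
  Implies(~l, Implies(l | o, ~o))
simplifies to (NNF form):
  l | ~o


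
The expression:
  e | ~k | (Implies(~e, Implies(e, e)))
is always true.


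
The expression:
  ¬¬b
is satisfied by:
  {b: True}


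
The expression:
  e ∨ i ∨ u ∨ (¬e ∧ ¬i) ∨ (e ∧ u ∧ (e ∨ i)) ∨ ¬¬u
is always true.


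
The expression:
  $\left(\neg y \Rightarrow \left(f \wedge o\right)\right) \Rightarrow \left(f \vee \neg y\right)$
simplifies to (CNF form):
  $f \vee \neg y$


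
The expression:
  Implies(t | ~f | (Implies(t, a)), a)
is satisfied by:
  {a: True}


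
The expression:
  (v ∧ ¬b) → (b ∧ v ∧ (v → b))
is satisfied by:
  {b: True, v: False}
  {v: False, b: False}
  {v: True, b: True}


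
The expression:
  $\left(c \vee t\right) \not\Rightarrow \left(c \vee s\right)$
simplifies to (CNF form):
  $t \wedge \neg c \wedge \neg s$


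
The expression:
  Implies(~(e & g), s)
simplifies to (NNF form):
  s | (e & g)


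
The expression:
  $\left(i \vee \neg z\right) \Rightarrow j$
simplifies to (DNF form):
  $j \vee \left(z \wedge \neg i\right)$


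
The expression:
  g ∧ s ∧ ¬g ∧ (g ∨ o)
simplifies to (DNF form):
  False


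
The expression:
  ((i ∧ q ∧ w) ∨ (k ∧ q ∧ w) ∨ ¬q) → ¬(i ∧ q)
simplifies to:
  ¬i ∨ ¬q ∨ ¬w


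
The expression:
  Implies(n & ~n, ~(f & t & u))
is always true.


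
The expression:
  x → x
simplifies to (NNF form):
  True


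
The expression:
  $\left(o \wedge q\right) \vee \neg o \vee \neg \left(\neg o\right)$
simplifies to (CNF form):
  $\text{True}$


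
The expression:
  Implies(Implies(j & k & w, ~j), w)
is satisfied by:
  {w: True}


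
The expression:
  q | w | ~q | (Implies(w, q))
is always true.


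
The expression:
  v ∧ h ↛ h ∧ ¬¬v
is never true.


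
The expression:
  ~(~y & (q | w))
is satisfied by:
  {y: True, w: False, q: False}
  {y: True, q: True, w: False}
  {y: True, w: True, q: False}
  {y: True, q: True, w: True}
  {q: False, w: False, y: False}


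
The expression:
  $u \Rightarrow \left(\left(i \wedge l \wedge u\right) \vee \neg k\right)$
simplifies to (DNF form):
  $\left(i \wedge l\right) \vee \neg k \vee \neg u$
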